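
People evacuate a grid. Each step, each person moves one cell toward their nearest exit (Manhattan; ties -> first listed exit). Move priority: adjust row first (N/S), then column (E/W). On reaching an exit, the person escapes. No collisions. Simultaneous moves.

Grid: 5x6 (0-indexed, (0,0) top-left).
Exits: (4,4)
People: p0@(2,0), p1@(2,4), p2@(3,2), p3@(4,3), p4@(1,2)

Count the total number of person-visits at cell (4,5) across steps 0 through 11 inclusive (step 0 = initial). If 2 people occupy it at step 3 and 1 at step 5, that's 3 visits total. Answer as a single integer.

Step 0: p0@(2,0) p1@(2,4) p2@(3,2) p3@(4,3) p4@(1,2) -> at (4,5): 0 [-], cum=0
Step 1: p0@(3,0) p1@(3,4) p2@(4,2) p3@ESC p4@(2,2) -> at (4,5): 0 [-], cum=0
Step 2: p0@(4,0) p1@ESC p2@(4,3) p3@ESC p4@(3,2) -> at (4,5): 0 [-], cum=0
Step 3: p0@(4,1) p1@ESC p2@ESC p3@ESC p4@(4,2) -> at (4,5): 0 [-], cum=0
Step 4: p0@(4,2) p1@ESC p2@ESC p3@ESC p4@(4,3) -> at (4,5): 0 [-], cum=0
Step 5: p0@(4,3) p1@ESC p2@ESC p3@ESC p4@ESC -> at (4,5): 0 [-], cum=0
Step 6: p0@ESC p1@ESC p2@ESC p3@ESC p4@ESC -> at (4,5): 0 [-], cum=0
Total visits = 0

Answer: 0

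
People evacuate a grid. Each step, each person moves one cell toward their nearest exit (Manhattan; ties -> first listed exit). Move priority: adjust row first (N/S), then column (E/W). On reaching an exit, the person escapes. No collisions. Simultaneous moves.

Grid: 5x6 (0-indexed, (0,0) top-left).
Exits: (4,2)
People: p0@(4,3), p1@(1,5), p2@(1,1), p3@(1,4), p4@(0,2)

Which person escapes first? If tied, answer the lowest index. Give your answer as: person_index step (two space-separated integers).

Answer: 0 1

Derivation:
Step 1: p0:(4,3)->(4,2)->EXIT | p1:(1,5)->(2,5) | p2:(1,1)->(2,1) | p3:(1,4)->(2,4) | p4:(0,2)->(1,2)
Step 2: p0:escaped | p1:(2,5)->(3,5) | p2:(2,1)->(3,1) | p3:(2,4)->(3,4) | p4:(1,2)->(2,2)
Step 3: p0:escaped | p1:(3,5)->(4,5) | p2:(3,1)->(4,1) | p3:(3,4)->(4,4) | p4:(2,2)->(3,2)
Step 4: p0:escaped | p1:(4,5)->(4,4) | p2:(4,1)->(4,2)->EXIT | p3:(4,4)->(4,3) | p4:(3,2)->(4,2)->EXIT
Step 5: p0:escaped | p1:(4,4)->(4,3) | p2:escaped | p3:(4,3)->(4,2)->EXIT | p4:escaped
Step 6: p0:escaped | p1:(4,3)->(4,2)->EXIT | p2:escaped | p3:escaped | p4:escaped
Exit steps: [1, 6, 4, 5, 4]
First to escape: p0 at step 1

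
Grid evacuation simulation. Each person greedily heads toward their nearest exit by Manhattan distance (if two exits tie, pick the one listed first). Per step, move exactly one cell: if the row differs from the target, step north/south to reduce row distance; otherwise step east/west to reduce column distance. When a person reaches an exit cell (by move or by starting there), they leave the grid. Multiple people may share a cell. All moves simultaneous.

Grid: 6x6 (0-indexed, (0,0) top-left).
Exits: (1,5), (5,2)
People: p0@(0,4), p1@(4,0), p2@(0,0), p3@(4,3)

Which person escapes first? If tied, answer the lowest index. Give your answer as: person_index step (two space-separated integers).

Answer: 0 2

Derivation:
Step 1: p0:(0,4)->(1,4) | p1:(4,0)->(5,0) | p2:(0,0)->(1,0) | p3:(4,3)->(5,3)
Step 2: p0:(1,4)->(1,5)->EXIT | p1:(5,0)->(5,1) | p2:(1,0)->(1,1) | p3:(5,3)->(5,2)->EXIT
Step 3: p0:escaped | p1:(5,1)->(5,2)->EXIT | p2:(1,1)->(1,2) | p3:escaped
Step 4: p0:escaped | p1:escaped | p2:(1,2)->(1,3) | p3:escaped
Step 5: p0:escaped | p1:escaped | p2:(1,3)->(1,4) | p3:escaped
Step 6: p0:escaped | p1:escaped | p2:(1,4)->(1,5)->EXIT | p3:escaped
Exit steps: [2, 3, 6, 2]
First to escape: p0 at step 2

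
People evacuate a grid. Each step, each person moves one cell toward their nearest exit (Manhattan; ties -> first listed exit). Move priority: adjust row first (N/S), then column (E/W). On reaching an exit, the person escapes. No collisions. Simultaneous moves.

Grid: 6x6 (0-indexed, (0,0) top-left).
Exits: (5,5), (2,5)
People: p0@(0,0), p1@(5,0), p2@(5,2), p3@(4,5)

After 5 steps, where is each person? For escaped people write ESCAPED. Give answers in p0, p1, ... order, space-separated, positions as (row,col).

Step 1: p0:(0,0)->(1,0) | p1:(5,0)->(5,1) | p2:(5,2)->(5,3) | p3:(4,5)->(5,5)->EXIT
Step 2: p0:(1,0)->(2,0) | p1:(5,1)->(5,2) | p2:(5,3)->(5,4) | p3:escaped
Step 3: p0:(2,0)->(2,1) | p1:(5,2)->(5,3) | p2:(5,4)->(5,5)->EXIT | p3:escaped
Step 4: p0:(2,1)->(2,2) | p1:(5,3)->(5,4) | p2:escaped | p3:escaped
Step 5: p0:(2,2)->(2,3) | p1:(5,4)->(5,5)->EXIT | p2:escaped | p3:escaped

(2,3) ESCAPED ESCAPED ESCAPED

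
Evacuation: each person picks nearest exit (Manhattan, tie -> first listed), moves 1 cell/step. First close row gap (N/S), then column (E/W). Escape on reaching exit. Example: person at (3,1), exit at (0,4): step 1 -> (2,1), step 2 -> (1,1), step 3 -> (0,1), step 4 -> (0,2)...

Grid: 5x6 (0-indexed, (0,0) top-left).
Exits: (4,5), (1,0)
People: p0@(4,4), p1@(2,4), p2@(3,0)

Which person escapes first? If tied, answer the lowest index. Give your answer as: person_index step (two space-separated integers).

Step 1: p0:(4,4)->(4,5)->EXIT | p1:(2,4)->(3,4) | p2:(3,0)->(2,0)
Step 2: p0:escaped | p1:(3,4)->(4,4) | p2:(2,0)->(1,0)->EXIT
Step 3: p0:escaped | p1:(4,4)->(4,5)->EXIT | p2:escaped
Exit steps: [1, 3, 2]
First to escape: p0 at step 1

Answer: 0 1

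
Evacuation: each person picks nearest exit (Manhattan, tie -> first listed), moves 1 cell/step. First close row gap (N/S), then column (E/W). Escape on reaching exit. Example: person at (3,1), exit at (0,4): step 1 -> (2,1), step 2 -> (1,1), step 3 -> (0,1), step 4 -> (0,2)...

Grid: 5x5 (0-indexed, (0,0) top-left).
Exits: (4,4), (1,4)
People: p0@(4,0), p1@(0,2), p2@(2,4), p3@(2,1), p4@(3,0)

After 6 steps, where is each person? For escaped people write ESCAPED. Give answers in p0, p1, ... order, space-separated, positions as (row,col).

Step 1: p0:(4,0)->(4,1) | p1:(0,2)->(1,2) | p2:(2,4)->(1,4)->EXIT | p3:(2,1)->(1,1) | p4:(3,0)->(4,0)
Step 2: p0:(4,1)->(4,2) | p1:(1,2)->(1,3) | p2:escaped | p3:(1,1)->(1,2) | p4:(4,0)->(4,1)
Step 3: p0:(4,2)->(4,3) | p1:(1,3)->(1,4)->EXIT | p2:escaped | p3:(1,2)->(1,3) | p4:(4,1)->(4,2)
Step 4: p0:(4,3)->(4,4)->EXIT | p1:escaped | p2:escaped | p3:(1,3)->(1,4)->EXIT | p4:(4,2)->(4,3)
Step 5: p0:escaped | p1:escaped | p2:escaped | p3:escaped | p4:(4,3)->(4,4)->EXIT

ESCAPED ESCAPED ESCAPED ESCAPED ESCAPED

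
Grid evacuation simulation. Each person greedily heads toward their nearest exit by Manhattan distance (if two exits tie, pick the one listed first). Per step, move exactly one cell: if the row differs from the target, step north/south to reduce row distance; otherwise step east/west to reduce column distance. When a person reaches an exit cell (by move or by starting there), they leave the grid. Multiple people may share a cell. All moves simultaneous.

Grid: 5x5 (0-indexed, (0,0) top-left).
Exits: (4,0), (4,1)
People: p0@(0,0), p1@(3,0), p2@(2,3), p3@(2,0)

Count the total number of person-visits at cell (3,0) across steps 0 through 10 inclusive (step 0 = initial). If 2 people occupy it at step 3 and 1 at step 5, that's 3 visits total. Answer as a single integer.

Answer: 3

Derivation:
Step 0: p0@(0,0) p1@(3,0) p2@(2,3) p3@(2,0) -> at (3,0): 1 [p1], cum=1
Step 1: p0@(1,0) p1@ESC p2@(3,3) p3@(3,0) -> at (3,0): 1 [p3], cum=2
Step 2: p0@(2,0) p1@ESC p2@(4,3) p3@ESC -> at (3,0): 0 [-], cum=2
Step 3: p0@(3,0) p1@ESC p2@(4,2) p3@ESC -> at (3,0): 1 [p0], cum=3
Step 4: p0@ESC p1@ESC p2@ESC p3@ESC -> at (3,0): 0 [-], cum=3
Total visits = 3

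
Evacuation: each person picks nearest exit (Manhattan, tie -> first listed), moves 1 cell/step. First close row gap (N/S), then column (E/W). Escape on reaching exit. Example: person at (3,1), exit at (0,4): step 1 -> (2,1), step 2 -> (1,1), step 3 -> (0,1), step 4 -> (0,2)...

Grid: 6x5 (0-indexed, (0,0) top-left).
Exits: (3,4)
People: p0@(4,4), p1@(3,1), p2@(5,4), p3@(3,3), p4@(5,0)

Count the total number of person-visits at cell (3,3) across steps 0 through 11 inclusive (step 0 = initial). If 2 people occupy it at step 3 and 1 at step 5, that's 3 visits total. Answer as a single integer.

Step 0: p0@(4,4) p1@(3,1) p2@(5,4) p3@(3,3) p4@(5,0) -> at (3,3): 1 [p3], cum=1
Step 1: p0@ESC p1@(3,2) p2@(4,4) p3@ESC p4@(4,0) -> at (3,3): 0 [-], cum=1
Step 2: p0@ESC p1@(3,3) p2@ESC p3@ESC p4@(3,0) -> at (3,3): 1 [p1], cum=2
Step 3: p0@ESC p1@ESC p2@ESC p3@ESC p4@(3,1) -> at (3,3): 0 [-], cum=2
Step 4: p0@ESC p1@ESC p2@ESC p3@ESC p4@(3,2) -> at (3,3): 0 [-], cum=2
Step 5: p0@ESC p1@ESC p2@ESC p3@ESC p4@(3,3) -> at (3,3): 1 [p4], cum=3
Step 6: p0@ESC p1@ESC p2@ESC p3@ESC p4@ESC -> at (3,3): 0 [-], cum=3
Total visits = 3

Answer: 3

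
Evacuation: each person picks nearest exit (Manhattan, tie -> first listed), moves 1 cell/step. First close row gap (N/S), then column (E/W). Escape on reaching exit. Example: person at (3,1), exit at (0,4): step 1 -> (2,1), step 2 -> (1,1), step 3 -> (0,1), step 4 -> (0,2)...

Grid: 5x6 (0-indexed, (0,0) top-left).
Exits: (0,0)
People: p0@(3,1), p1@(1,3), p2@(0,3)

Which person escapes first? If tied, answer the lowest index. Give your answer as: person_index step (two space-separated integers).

Answer: 2 3

Derivation:
Step 1: p0:(3,1)->(2,1) | p1:(1,3)->(0,3) | p2:(0,3)->(0,2)
Step 2: p0:(2,1)->(1,1) | p1:(0,3)->(0,2) | p2:(0,2)->(0,1)
Step 3: p0:(1,1)->(0,1) | p1:(0,2)->(0,1) | p2:(0,1)->(0,0)->EXIT
Step 4: p0:(0,1)->(0,0)->EXIT | p1:(0,1)->(0,0)->EXIT | p2:escaped
Exit steps: [4, 4, 3]
First to escape: p2 at step 3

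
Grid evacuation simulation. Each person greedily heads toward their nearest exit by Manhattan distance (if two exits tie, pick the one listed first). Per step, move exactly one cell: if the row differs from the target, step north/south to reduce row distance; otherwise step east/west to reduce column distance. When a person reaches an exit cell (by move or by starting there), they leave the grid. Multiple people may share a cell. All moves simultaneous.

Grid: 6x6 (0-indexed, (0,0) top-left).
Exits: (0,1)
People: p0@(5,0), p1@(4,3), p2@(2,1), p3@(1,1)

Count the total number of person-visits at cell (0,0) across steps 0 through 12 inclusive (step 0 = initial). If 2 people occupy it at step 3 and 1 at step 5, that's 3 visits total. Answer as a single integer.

Answer: 1

Derivation:
Step 0: p0@(5,0) p1@(4,3) p2@(2,1) p3@(1,1) -> at (0,0): 0 [-], cum=0
Step 1: p0@(4,0) p1@(3,3) p2@(1,1) p3@ESC -> at (0,0): 0 [-], cum=0
Step 2: p0@(3,0) p1@(2,3) p2@ESC p3@ESC -> at (0,0): 0 [-], cum=0
Step 3: p0@(2,0) p1@(1,3) p2@ESC p3@ESC -> at (0,0): 0 [-], cum=0
Step 4: p0@(1,0) p1@(0,3) p2@ESC p3@ESC -> at (0,0): 0 [-], cum=0
Step 5: p0@(0,0) p1@(0,2) p2@ESC p3@ESC -> at (0,0): 1 [p0], cum=1
Step 6: p0@ESC p1@ESC p2@ESC p3@ESC -> at (0,0): 0 [-], cum=1
Total visits = 1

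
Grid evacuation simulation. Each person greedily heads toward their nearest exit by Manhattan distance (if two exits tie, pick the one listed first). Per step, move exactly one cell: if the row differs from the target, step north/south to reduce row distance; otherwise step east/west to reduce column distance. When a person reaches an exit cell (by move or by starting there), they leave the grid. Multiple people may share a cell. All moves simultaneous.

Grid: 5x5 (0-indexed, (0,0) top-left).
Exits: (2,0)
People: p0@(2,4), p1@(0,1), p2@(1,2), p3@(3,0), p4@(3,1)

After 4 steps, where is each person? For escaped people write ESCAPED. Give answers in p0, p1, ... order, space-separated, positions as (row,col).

Step 1: p0:(2,4)->(2,3) | p1:(0,1)->(1,1) | p2:(1,2)->(2,2) | p3:(3,0)->(2,0)->EXIT | p4:(3,1)->(2,1)
Step 2: p0:(2,3)->(2,2) | p1:(1,1)->(2,1) | p2:(2,2)->(2,1) | p3:escaped | p4:(2,1)->(2,0)->EXIT
Step 3: p0:(2,2)->(2,1) | p1:(2,1)->(2,0)->EXIT | p2:(2,1)->(2,0)->EXIT | p3:escaped | p4:escaped
Step 4: p0:(2,1)->(2,0)->EXIT | p1:escaped | p2:escaped | p3:escaped | p4:escaped

ESCAPED ESCAPED ESCAPED ESCAPED ESCAPED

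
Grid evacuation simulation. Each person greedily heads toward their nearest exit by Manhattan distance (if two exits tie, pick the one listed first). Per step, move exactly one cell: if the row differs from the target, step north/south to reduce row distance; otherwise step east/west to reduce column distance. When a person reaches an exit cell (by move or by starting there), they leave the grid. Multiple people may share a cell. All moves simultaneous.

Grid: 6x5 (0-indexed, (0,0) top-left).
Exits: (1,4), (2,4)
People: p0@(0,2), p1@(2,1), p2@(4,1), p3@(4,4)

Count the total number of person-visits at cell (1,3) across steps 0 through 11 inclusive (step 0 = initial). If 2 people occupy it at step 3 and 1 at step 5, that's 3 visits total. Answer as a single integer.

Answer: 1

Derivation:
Step 0: p0@(0,2) p1@(2,1) p2@(4,1) p3@(4,4) -> at (1,3): 0 [-], cum=0
Step 1: p0@(1,2) p1@(2,2) p2@(3,1) p3@(3,4) -> at (1,3): 0 [-], cum=0
Step 2: p0@(1,3) p1@(2,3) p2@(2,1) p3@ESC -> at (1,3): 1 [p0], cum=1
Step 3: p0@ESC p1@ESC p2@(2,2) p3@ESC -> at (1,3): 0 [-], cum=1
Step 4: p0@ESC p1@ESC p2@(2,3) p3@ESC -> at (1,3): 0 [-], cum=1
Step 5: p0@ESC p1@ESC p2@ESC p3@ESC -> at (1,3): 0 [-], cum=1
Total visits = 1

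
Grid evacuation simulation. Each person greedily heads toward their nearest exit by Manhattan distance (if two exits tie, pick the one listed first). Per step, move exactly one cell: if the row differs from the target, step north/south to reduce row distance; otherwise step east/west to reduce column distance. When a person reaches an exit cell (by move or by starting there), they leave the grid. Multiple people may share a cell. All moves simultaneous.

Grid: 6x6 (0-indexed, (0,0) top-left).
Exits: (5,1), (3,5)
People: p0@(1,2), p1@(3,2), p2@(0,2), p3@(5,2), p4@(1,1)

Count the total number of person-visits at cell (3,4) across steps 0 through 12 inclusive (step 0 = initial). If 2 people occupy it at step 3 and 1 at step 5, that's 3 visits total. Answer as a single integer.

Answer: 0

Derivation:
Step 0: p0@(1,2) p1@(3,2) p2@(0,2) p3@(5,2) p4@(1,1) -> at (3,4): 0 [-], cum=0
Step 1: p0@(2,2) p1@(4,2) p2@(1,2) p3@ESC p4@(2,1) -> at (3,4): 0 [-], cum=0
Step 2: p0@(3,2) p1@(5,2) p2@(2,2) p3@ESC p4@(3,1) -> at (3,4): 0 [-], cum=0
Step 3: p0@(4,2) p1@ESC p2@(3,2) p3@ESC p4@(4,1) -> at (3,4): 0 [-], cum=0
Step 4: p0@(5,2) p1@ESC p2@(4,2) p3@ESC p4@ESC -> at (3,4): 0 [-], cum=0
Step 5: p0@ESC p1@ESC p2@(5,2) p3@ESC p4@ESC -> at (3,4): 0 [-], cum=0
Step 6: p0@ESC p1@ESC p2@ESC p3@ESC p4@ESC -> at (3,4): 0 [-], cum=0
Total visits = 0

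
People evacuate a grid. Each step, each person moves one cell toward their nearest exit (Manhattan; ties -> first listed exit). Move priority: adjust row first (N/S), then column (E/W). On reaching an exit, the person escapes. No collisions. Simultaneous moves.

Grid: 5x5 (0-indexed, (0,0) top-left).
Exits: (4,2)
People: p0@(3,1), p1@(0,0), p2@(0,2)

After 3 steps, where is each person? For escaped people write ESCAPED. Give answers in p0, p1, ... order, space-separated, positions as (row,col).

Step 1: p0:(3,1)->(4,1) | p1:(0,0)->(1,0) | p2:(0,2)->(1,2)
Step 2: p0:(4,1)->(4,2)->EXIT | p1:(1,0)->(2,0) | p2:(1,2)->(2,2)
Step 3: p0:escaped | p1:(2,0)->(3,0) | p2:(2,2)->(3,2)

ESCAPED (3,0) (3,2)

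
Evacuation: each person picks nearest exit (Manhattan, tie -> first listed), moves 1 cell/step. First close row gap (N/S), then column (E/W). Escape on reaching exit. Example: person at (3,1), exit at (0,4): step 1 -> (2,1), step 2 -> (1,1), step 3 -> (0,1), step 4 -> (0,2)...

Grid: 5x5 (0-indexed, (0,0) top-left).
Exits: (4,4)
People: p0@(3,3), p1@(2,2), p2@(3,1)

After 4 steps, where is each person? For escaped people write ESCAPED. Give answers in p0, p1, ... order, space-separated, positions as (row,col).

Step 1: p0:(3,3)->(4,3) | p1:(2,2)->(3,2) | p2:(3,1)->(4,1)
Step 2: p0:(4,3)->(4,4)->EXIT | p1:(3,2)->(4,2) | p2:(4,1)->(4,2)
Step 3: p0:escaped | p1:(4,2)->(4,3) | p2:(4,2)->(4,3)
Step 4: p0:escaped | p1:(4,3)->(4,4)->EXIT | p2:(4,3)->(4,4)->EXIT

ESCAPED ESCAPED ESCAPED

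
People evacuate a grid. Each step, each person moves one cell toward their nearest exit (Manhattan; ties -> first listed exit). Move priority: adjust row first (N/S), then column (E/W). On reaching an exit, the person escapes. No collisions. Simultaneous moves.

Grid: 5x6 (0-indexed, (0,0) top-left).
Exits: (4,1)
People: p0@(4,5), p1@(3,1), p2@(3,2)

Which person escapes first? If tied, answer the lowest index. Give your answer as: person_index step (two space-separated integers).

Answer: 1 1

Derivation:
Step 1: p0:(4,5)->(4,4) | p1:(3,1)->(4,1)->EXIT | p2:(3,2)->(4,2)
Step 2: p0:(4,4)->(4,3) | p1:escaped | p2:(4,2)->(4,1)->EXIT
Step 3: p0:(4,3)->(4,2) | p1:escaped | p2:escaped
Step 4: p0:(4,2)->(4,1)->EXIT | p1:escaped | p2:escaped
Exit steps: [4, 1, 2]
First to escape: p1 at step 1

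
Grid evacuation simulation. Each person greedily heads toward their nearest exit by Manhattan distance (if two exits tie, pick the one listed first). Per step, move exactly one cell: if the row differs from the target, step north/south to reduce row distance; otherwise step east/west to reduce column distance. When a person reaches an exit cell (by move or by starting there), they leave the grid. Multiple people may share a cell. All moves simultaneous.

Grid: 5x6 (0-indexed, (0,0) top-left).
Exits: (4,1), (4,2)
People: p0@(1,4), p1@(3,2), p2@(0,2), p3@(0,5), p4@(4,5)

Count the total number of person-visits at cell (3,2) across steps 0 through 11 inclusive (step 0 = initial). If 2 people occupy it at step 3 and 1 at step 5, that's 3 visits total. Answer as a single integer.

Step 0: p0@(1,4) p1@(3,2) p2@(0,2) p3@(0,5) p4@(4,5) -> at (3,2): 1 [p1], cum=1
Step 1: p0@(2,4) p1@ESC p2@(1,2) p3@(1,5) p4@(4,4) -> at (3,2): 0 [-], cum=1
Step 2: p0@(3,4) p1@ESC p2@(2,2) p3@(2,5) p4@(4,3) -> at (3,2): 0 [-], cum=1
Step 3: p0@(4,4) p1@ESC p2@(3,2) p3@(3,5) p4@ESC -> at (3,2): 1 [p2], cum=2
Step 4: p0@(4,3) p1@ESC p2@ESC p3@(4,5) p4@ESC -> at (3,2): 0 [-], cum=2
Step 5: p0@ESC p1@ESC p2@ESC p3@(4,4) p4@ESC -> at (3,2): 0 [-], cum=2
Step 6: p0@ESC p1@ESC p2@ESC p3@(4,3) p4@ESC -> at (3,2): 0 [-], cum=2
Step 7: p0@ESC p1@ESC p2@ESC p3@ESC p4@ESC -> at (3,2): 0 [-], cum=2
Total visits = 2

Answer: 2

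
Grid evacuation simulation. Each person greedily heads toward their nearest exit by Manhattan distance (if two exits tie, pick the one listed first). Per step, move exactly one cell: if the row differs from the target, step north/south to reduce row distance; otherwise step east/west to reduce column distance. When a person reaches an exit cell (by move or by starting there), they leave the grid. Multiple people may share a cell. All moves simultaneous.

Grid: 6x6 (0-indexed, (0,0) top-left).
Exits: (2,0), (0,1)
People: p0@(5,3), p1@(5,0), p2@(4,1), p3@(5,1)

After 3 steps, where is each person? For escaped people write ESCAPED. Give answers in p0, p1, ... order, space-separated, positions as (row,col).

Step 1: p0:(5,3)->(4,3) | p1:(5,0)->(4,0) | p2:(4,1)->(3,1) | p3:(5,1)->(4,1)
Step 2: p0:(4,3)->(3,3) | p1:(4,0)->(3,0) | p2:(3,1)->(2,1) | p3:(4,1)->(3,1)
Step 3: p0:(3,3)->(2,3) | p1:(3,0)->(2,0)->EXIT | p2:(2,1)->(2,0)->EXIT | p3:(3,1)->(2,1)

(2,3) ESCAPED ESCAPED (2,1)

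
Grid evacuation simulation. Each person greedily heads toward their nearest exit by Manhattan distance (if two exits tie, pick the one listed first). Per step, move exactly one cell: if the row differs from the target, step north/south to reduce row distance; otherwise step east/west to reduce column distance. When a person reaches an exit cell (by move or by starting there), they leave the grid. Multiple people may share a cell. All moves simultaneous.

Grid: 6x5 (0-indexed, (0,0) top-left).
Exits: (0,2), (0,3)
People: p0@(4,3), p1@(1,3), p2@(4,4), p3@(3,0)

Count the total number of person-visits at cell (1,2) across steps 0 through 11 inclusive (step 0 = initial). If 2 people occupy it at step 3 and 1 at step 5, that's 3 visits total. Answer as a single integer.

Answer: 0

Derivation:
Step 0: p0@(4,3) p1@(1,3) p2@(4,4) p3@(3,0) -> at (1,2): 0 [-], cum=0
Step 1: p0@(3,3) p1@ESC p2@(3,4) p3@(2,0) -> at (1,2): 0 [-], cum=0
Step 2: p0@(2,3) p1@ESC p2@(2,4) p3@(1,0) -> at (1,2): 0 [-], cum=0
Step 3: p0@(1,3) p1@ESC p2@(1,4) p3@(0,0) -> at (1,2): 0 [-], cum=0
Step 4: p0@ESC p1@ESC p2@(0,4) p3@(0,1) -> at (1,2): 0 [-], cum=0
Step 5: p0@ESC p1@ESC p2@ESC p3@ESC -> at (1,2): 0 [-], cum=0
Total visits = 0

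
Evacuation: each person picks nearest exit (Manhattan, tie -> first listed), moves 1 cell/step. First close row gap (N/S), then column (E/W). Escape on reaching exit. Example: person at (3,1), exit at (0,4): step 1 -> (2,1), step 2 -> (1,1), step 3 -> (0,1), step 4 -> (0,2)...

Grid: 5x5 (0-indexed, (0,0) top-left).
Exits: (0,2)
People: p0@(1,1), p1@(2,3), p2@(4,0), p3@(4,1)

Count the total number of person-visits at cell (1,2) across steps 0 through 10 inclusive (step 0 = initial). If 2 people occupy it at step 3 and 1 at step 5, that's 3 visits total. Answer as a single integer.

Answer: 0

Derivation:
Step 0: p0@(1,1) p1@(2,3) p2@(4,0) p3@(4,1) -> at (1,2): 0 [-], cum=0
Step 1: p0@(0,1) p1@(1,3) p2@(3,0) p3@(3,1) -> at (1,2): 0 [-], cum=0
Step 2: p0@ESC p1@(0,3) p2@(2,0) p3@(2,1) -> at (1,2): 0 [-], cum=0
Step 3: p0@ESC p1@ESC p2@(1,0) p3@(1,1) -> at (1,2): 0 [-], cum=0
Step 4: p0@ESC p1@ESC p2@(0,0) p3@(0,1) -> at (1,2): 0 [-], cum=0
Step 5: p0@ESC p1@ESC p2@(0,1) p3@ESC -> at (1,2): 0 [-], cum=0
Step 6: p0@ESC p1@ESC p2@ESC p3@ESC -> at (1,2): 0 [-], cum=0
Total visits = 0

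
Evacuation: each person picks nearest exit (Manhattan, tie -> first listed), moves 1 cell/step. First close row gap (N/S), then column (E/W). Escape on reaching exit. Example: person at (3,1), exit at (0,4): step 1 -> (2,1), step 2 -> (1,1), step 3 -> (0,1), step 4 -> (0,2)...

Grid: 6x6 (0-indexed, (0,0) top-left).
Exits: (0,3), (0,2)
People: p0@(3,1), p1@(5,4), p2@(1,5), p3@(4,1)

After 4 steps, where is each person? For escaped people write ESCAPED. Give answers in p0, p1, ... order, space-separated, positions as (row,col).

Step 1: p0:(3,1)->(2,1) | p1:(5,4)->(4,4) | p2:(1,5)->(0,5) | p3:(4,1)->(3,1)
Step 2: p0:(2,1)->(1,1) | p1:(4,4)->(3,4) | p2:(0,5)->(0,4) | p3:(3,1)->(2,1)
Step 3: p0:(1,1)->(0,1) | p1:(3,4)->(2,4) | p2:(0,4)->(0,3)->EXIT | p3:(2,1)->(1,1)
Step 4: p0:(0,1)->(0,2)->EXIT | p1:(2,4)->(1,4) | p2:escaped | p3:(1,1)->(0,1)

ESCAPED (1,4) ESCAPED (0,1)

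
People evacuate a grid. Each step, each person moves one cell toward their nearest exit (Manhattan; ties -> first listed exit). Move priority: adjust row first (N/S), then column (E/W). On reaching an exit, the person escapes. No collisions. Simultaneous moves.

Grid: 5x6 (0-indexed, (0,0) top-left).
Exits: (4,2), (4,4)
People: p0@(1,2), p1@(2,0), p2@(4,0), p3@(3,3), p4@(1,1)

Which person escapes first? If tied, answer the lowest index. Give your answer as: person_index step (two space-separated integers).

Step 1: p0:(1,2)->(2,2) | p1:(2,0)->(3,0) | p2:(4,0)->(4,1) | p3:(3,3)->(4,3) | p4:(1,1)->(2,1)
Step 2: p0:(2,2)->(3,2) | p1:(3,0)->(4,0) | p2:(4,1)->(4,2)->EXIT | p3:(4,3)->(4,2)->EXIT | p4:(2,1)->(3,1)
Step 3: p0:(3,2)->(4,2)->EXIT | p1:(4,0)->(4,1) | p2:escaped | p3:escaped | p4:(3,1)->(4,1)
Step 4: p0:escaped | p1:(4,1)->(4,2)->EXIT | p2:escaped | p3:escaped | p4:(4,1)->(4,2)->EXIT
Exit steps: [3, 4, 2, 2, 4]
First to escape: p2 at step 2

Answer: 2 2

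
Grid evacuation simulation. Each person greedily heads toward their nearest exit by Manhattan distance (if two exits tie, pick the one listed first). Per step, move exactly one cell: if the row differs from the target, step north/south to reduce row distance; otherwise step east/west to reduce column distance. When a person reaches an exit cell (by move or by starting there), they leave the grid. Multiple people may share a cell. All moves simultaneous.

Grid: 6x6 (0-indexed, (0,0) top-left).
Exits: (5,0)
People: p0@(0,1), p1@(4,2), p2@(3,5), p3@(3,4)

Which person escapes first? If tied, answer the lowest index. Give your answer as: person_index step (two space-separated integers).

Step 1: p0:(0,1)->(1,1) | p1:(4,2)->(5,2) | p2:(3,5)->(4,5) | p3:(3,4)->(4,4)
Step 2: p0:(1,1)->(2,1) | p1:(5,2)->(5,1) | p2:(4,5)->(5,5) | p3:(4,4)->(5,4)
Step 3: p0:(2,1)->(3,1) | p1:(5,1)->(5,0)->EXIT | p2:(5,5)->(5,4) | p3:(5,4)->(5,3)
Step 4: p0:(3,1)->(4,1) | p1:escaped | p2:(5,4)->(5,3) | p3:(5,3)->(5,2)
Step 5: p0:(4,1)->(5,1) | p1:escaped | p2:(5,3)->(5,2) | p3:(5,2)->(5,1)
Step 6: p0:(5,1)->(5,0)->EXIT | p1:escaped | p2:(5,2)->(5,1) | p3:(5,1)->(5,0)->EXIT
Step 7: p0:escaped | p1:escaped | p2:(5,1)->(5,0)->EXIT | p3:escaped
Exit steps: [6, 3, 7, 6]
First to escape: p1 at step 3

Answer: 1 3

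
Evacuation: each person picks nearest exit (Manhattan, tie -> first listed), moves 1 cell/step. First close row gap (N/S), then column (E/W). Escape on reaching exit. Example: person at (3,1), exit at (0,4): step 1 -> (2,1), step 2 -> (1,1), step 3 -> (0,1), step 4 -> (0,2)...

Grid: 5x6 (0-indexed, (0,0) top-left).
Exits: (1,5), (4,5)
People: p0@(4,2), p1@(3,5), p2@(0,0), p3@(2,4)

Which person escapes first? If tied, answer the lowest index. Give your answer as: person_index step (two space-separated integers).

Answer: 1 1

Derivation:
Step 1: p0:(4,2)->(4,3) | p1:(3,5)->(4,5)->EXIT | p2:(0,0)->(1,0) | p3:(2,4)->(1,4)
Step 2: p0:(4,3)->(4,4) | p1:escaped | p2:(1,0)->(1,1) | p3:(1,4)->(1,5)->EXIT
Step 3: p0:(4,4)->(4,5)->EXIT | p1:escaped | p2:(1,1)->(1,2) | p3:escaped
Step 4: p0:escaped | p1:escaped | p2:(1,2)->(1,3) | p3:escaped
Step 5: p0:escaped | p1:escaped | p2:(1,3)->(1,4) | p3:escaped
Step 6: p0:escaped | p1:escaped | p2:(1,4)->(1,5)->EXIT | p3:escaped
Exit steps: [3, 1, 6, 2]
First to escape: p1 at step 1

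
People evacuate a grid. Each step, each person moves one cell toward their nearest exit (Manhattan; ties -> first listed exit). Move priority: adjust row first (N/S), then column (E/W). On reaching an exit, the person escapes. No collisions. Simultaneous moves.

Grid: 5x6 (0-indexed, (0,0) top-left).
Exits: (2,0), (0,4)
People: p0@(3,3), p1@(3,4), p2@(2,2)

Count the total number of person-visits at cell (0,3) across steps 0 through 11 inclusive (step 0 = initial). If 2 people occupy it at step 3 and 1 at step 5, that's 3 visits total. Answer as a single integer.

Answer: 0

Derivation:
Step 0: p0@(3,3) p1@(3,4) p2@(2,2) -> at (0,3): 0 [-], cum=0
Step 1: p0@(2,3) p1@(2,4) p2@(2,1) -> at (0,3): 0 [-], cum=0
Step 2: p0@(2,2) p1@(1,4) p2@ESC -> at (0,3): 0 [-], cum=0
Step 3: p0@(2,1) p1@ESC p2@ESC -> at (0,3): 0 [-], cum=0
Step 4: p0@ESC p1@ESC p2@ESC -> at (0,3): 0 [-], cum=0
Total visits = 0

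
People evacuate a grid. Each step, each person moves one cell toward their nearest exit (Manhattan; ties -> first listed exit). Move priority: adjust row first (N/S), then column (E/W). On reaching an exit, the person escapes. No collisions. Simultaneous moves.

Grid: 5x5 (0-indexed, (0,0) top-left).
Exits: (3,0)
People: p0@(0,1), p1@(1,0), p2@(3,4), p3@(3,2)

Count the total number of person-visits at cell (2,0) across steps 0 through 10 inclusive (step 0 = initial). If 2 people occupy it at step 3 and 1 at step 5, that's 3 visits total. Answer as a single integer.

Answer: 1

Derivation:
Step 0: p0@(0,1) p1@(1,0) p2@(3,4) p3@(3,2) -> at (2,0): 0 [-], cum=0
Step 1: p0@(1,1) p1@(2,0) p2@(3,3) p3@(3,1) -> at (2,0): 1 [p1], cum=1
Step 2: p0@(2,1) p1@ESC p2@(3,2) p3@ESC -> at (2,0): 0 [-], cum=1
Step 3: p0@(3,1) p1@ESC p2@(3,1) p3@ESC -> at (2,0): 0 [-], cum=1
Step 4: p0@ESC p1@ESC p2@ESC p3@ESC -> at (2,0): 0 [-], cum=1
Total visits = 1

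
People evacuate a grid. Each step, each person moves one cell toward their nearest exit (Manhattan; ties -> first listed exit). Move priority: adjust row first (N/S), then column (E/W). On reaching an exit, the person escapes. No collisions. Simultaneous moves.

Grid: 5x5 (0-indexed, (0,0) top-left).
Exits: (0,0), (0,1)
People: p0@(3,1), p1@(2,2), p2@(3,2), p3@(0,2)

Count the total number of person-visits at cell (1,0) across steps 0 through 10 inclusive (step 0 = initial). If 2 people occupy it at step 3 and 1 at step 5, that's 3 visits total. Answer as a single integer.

Answer: 0

Derivation:
Step 0: p0@(3,1) p1@(2,2) p2@(3,2) p3@(0,2) -> at (1,0): 0 [-], cum=0
Step 1: p0@(2,1) p1@(1,2) p2@(2,2) p3@ESC -> at (1,0): 0 [-], cum=0
Step 2: p0@(1,1) p1@(0,2) p2@(1,2) p3@ESC -> at (1,0): 0 [-], cum=0
Step 3: p0@ESC p1@ESC p2@(0,2) p3@ESC -> at (1,0): 0 [-], cum=0
Step 4: p0@ESC p1@ESC p2@ESC p3@ESC -> at (1,0): 0 [-], cum=0
Total visits = 0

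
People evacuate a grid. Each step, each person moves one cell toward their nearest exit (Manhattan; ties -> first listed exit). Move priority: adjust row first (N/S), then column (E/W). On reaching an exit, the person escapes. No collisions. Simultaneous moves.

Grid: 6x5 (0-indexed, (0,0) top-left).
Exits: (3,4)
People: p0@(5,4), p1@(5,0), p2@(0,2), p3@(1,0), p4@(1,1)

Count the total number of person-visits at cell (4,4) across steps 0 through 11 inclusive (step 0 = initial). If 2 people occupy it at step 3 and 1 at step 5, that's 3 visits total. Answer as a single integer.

Answer: 1

Derivation:
Step 0: p0@(5,4) p1@(5,0) p2@(0,2) p3@(1,0) p4@(1,1) -> at (4,4): 0 [-], cum=0
Step 1: p0@(4,4) p1@(4,0) p2@(1,2) p3@(2,0) p4@(2,1) -> at (4,4): 1 [p0], cum=1
Step 2: p0@ESC p1@(3,0) p2@(2,2) p3@(3,0) p4@(3,1) -> at (4,4): 0 [-], cum=1
Step 3: p0@ESC p1@(3,1) p2@(3,2) p3@(3,1) p4@(3,2) -> at (4,4): 0 [-], cum=1
Step 4: p0@ESC p1@(3,2) p2@(3,3) p3@(3,2) p4@(3,3) -> at (4,4): 0 [-], cum=1
Step 5: p0@ESC p1@(3,3) p2@ESC p3@(3,3) p4@ESC -> at (4,4): 0 [-], cum=1
Step 6: p0@ESC p1@ESC p2@ESC p3@ESC p4@ESC -> at (4,4): 0 [-], cum=1
Total visits = 1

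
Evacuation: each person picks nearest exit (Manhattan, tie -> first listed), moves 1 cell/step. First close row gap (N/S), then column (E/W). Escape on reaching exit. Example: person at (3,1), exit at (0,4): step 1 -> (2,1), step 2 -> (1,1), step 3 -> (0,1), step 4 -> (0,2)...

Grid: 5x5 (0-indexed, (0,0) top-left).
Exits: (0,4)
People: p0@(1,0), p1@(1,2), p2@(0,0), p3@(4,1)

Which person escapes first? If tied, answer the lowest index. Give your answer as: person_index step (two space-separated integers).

Answer: 1 3

Derivation:
Step 1: p0:(1,0)->(0,0) | p1:(1,2)->(0,2) | p2:(0,0)->(0,1) | p3:(4,1)->(3,1)
Step 2: p0:(0,0)->(0,1) | p1:(0,2)->(0,3) | p2:(0,1)->(0,2) | p3:(3,1)->(2,1)
Step 3: p0:(0,1)->(0,2) | p1:(0,3)->(0,4)->EXIT | p2:(0,2)->(0,3) | p3:(2,1)->(1,1)
Step 4: p0:(0,2)->(0,3) | p1:escaped | p2:(0,3)->(0,4)->EXIT | p3:(1,1)->(0,1)
Step 5: p0:(0,3)->(0,4)->EXIT | p1:escaped | p2:escaped | p3:(0,1)->(0,2)
Step 6: p0:escaped | p1:escaped | p2:escaped | p3:(0,2)->(0,3)
Step 7: p0:escaped | p1:escaped | p2:escaped | p3:(0,3)->(0,4)->EXIT
Exit steps: [5, 3, 4, 7]
First to escape: p1 at step 3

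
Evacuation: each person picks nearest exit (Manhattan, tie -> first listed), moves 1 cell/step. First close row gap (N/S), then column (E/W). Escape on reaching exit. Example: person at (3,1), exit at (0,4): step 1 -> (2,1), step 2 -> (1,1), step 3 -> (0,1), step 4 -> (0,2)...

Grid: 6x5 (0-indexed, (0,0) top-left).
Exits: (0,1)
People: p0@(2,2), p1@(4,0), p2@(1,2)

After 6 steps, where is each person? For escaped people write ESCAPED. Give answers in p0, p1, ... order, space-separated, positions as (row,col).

Step 1: p0:(2,2)->(1,2) | p1:(4,0)->(3,0) | p2:(1,2)->(0,2)
Step 2: p0:(1,2)->(0,2) | p1:(3,0)->(2,0) | p2:(0,2)->(0,1)->EXIT
Step 3: p0:(0,2)->(0,1)->EXIT | p1:(2,0)->(1,0) | p2:escaped
Step 4: p0:escaped | p1:(1,0)->(0,0) | p2:escaped
Step 5: p0:escaped | p1:(0,0)->(0,1)->EXIT | p2:escaped

ESCAPED ESCAPED ESCAPED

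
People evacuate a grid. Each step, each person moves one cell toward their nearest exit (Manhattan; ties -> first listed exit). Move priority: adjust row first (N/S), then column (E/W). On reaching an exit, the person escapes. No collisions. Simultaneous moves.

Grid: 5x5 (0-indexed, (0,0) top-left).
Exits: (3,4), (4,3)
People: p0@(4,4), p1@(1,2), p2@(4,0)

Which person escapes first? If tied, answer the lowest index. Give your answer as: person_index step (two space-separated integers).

Answer: 0 1

Derivation:
Step 1: p0:(4,4)->(3,4)->EXIT | p1:(1,2)->(2,2) | p2:(4,0)->(4,1)
Step 2: p0:escaped | p1:(2,2)->(3,2) | p2:(4,1)->(4,2)
Step 3: p0:escaped | p1:(3,2)->(3,3) | p2:(4,2)->(4,3)->EXIT
Step 4: p0:escaped | p1:(3,3)->(3,4)->EXIT | p2:escaped
Exit steps: [1, 4, 3]
First to escape: p0 at step 1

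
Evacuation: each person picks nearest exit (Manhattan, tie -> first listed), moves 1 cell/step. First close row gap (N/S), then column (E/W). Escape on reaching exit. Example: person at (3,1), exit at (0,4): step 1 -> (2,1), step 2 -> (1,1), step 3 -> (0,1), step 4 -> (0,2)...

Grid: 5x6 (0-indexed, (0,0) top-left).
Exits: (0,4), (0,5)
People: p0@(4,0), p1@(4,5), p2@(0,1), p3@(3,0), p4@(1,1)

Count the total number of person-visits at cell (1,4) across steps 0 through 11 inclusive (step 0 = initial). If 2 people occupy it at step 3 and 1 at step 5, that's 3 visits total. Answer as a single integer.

Answer: 0

Derivation:
Step 0: p0@(4,0) p1@(4,5) p2@(0,1) p3@(3,0) p4@(1,1) -> at (1,4): 0 [-], cum=0
Step 1: p0@(3,0) p1@(3,5) p2@(0,2) p3@(2,0) p4@(0,1) -> at (1,4): 0 [-], cum=0
Step 2: p0@(2,0) p1@(2,5) p2@(0,3) p3@(1,0) p4@(0,2) -> at (1,4): 0 [-], cum=0
Step 3: p0@(1,0) p1@(1,5) p2@ESC p3@(0,0) p4@(0,3) -> at (1,4): 0 [-], cum=0
Step 4: p0@(0,0) p1@ESC p2@ESC p3@(0,1) p4@ESC -> at (1,4): 0 [-], cum=0
Step 5: p0@(0,1) p1@ESC p2@ESC p3@(0,2) p4@ESC -> at (1,4): 0 [-], cum=0
Step 6: p0@(0,2) p1@ESC p2@ESC p3@(0,3) p4@ESC -> at (1,4): 0 [-], cum=0
Step 7: p0@(0,3) p1@ESC p2@ESC p3@ESC p4@ESC -> at (1,4): 0 [-], cum=0
Step 8: p0@ESC p1@ESC p2@ESC p3@ESC p4@ESC -> at (1,4): 0 [-], cum=0
Total visits = 0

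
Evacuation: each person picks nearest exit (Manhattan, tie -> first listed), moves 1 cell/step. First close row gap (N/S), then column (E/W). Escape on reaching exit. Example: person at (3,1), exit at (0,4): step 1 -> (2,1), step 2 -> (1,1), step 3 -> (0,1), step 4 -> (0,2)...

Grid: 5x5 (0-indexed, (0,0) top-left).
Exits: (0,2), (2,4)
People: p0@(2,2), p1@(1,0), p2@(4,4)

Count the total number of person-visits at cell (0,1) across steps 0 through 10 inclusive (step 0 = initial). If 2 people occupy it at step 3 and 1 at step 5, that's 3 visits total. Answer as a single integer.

Step 0: p0@(2,2) p1@(1,0) p2@(4,4) -> at (0,1): 0 [-], cum=0
Step 1: p0@(1,2) p1@(0,0) p2@(3,4) -> at (0,1): 0 [-], cum=0
Step 2: p0@ESC p1@(0,1) p2@ESC -> at (0,1): 1 [p1], cum=1
Step 3: p0@ESC p1@ESC p2@ESC -> at (0,1): 0 [-], cum=1
Total visits = 1

Answer: 1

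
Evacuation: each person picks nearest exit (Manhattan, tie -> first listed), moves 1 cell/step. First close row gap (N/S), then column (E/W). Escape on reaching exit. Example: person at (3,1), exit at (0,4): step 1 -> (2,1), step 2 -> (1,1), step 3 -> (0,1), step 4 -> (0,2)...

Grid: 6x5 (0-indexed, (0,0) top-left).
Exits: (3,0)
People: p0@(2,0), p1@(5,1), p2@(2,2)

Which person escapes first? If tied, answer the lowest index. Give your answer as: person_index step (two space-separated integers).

Step 1: p0:(2,0)->(3,0)->EXIT | p1:(5,1)->(4,1) | p2:(2,2)->(3,2)
Step 2: p0:escaped | p1:(4,1)->(3,1) | p2:(3,2)->(3,1)
Step 3: p0:escaped | p1:(3,1)->(3,0)->EXIT | p2:(3,1)->(3,0)->EXIT
Exit steps: [1, 3, 3]
First to escape: p0 at step 1

Answer: 0 1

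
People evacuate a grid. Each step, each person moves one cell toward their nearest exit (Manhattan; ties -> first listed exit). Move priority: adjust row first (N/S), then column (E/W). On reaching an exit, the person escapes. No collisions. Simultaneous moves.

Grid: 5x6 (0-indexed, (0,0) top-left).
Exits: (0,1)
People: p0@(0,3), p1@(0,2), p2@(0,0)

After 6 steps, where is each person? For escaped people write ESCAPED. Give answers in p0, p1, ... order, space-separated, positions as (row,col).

Step 1: p0:(0,3)->(0,2) | p1:(0,2)->(0,1)->EXIT | p2:(0,0)->(0,1)->EXIT
Step 2: p0:(0,2)->(0,1)->EXIT | p1:escaped | p2:escaped

ESCAPED ESCAPED ESCAPED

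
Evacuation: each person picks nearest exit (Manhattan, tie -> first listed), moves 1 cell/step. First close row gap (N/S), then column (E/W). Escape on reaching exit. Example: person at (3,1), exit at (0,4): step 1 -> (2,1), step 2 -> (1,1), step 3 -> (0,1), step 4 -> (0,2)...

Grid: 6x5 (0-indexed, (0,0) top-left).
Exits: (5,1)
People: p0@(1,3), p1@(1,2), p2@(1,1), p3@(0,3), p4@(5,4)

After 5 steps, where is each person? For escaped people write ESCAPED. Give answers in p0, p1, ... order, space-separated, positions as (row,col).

Step 1: p0:(1,3)->(2,3) | p1:(1,2)->(2,2) | p2:(1,1)->(2,1) | p3:(0,3)->(1,3) | p4:(5,4)->(5,3)
Step 2: p0:(2,3)->(3,3) | p1:(2,2)->(3,2) | p2:(2,1)->(3,1) | p3:(1,3)->(2,3) | p4:(5,3)->(5,2)
Step 3: p0:(3,3)->(4,3) | p1:(3,2)->(4,2) | p2:(3,1)->(4,1) | p3:(2,3)->(3,3) | p4:(5,2)->(5,1)->EXIT
Step 4: p0:(4,3)->(5,3) | p1:(4,2)->(5,2) | p2:(4,1)->(5,1)->EXIT | p3:(3,3)->(4,3) | p4:escaped
Step 5: p0:(5,3)->(5,2) | p1:(5,2)->(5,1)->EXIT | p2:escaped | p3:(4,3)->(5,3) | p4:escaped

(5,2) ESCAPED ESCAPED (5,3) ESCAPED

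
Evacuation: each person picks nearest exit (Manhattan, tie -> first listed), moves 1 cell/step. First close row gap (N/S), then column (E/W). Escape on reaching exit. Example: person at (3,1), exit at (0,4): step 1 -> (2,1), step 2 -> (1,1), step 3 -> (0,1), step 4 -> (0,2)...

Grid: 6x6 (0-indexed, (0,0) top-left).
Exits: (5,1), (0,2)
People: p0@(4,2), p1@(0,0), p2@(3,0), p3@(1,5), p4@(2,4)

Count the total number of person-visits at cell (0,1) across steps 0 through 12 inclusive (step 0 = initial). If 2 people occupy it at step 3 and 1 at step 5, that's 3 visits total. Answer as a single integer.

Step 0: p0@(4,2) p1@(0,0) p2@(3,0) p3@(1,5) p4@(2,4) -> at (0,1): 0 [-], cum=0
Step 1: p0@(5,2) p1@(0,1) p2@(4,0) p3@(0,5) p4@(1,4) -> at (0,1): 1 [p1], cum=1
Step 2: p0@ESC p1@ESC p2@(5,0) p3@(0,4) p4@(0,4) -> at (0,1): 0 [-], cum=1
Step 3: p0@ESC p1@ESC p2@ESC p3@(0,3) p4@(0,3) -> at (0,1): 0 [-], cum=1
Step 4: p0@ESC p1@ESC p2@ESC p3@ESC p4@ESC -> at (0,1): 0 [-], cum=1
Total visits = 1

Answer: 1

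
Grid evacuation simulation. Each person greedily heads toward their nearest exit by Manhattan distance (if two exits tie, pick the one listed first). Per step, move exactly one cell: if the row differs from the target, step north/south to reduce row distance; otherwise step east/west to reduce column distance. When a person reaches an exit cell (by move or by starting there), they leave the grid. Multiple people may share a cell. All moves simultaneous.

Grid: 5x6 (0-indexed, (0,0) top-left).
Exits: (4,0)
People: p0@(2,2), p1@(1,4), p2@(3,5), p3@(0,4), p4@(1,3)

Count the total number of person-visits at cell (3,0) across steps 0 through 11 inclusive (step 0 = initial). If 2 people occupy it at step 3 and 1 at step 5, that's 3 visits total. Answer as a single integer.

Step 0: p0@(2,2) p1@(1,4) p2@(3,5) p3@(0,4) p4@(1,3) -> at (3,0): 0 [-], cum=0
Step 1: p0@(3,2) p1@(2,4) p2@(4,5) p3@(1,4) p4@(2,3) -> at (3,0): 0 [-], cum=0
Step 2: p0@(4,2) p1@(3,4) p2@(4,4) p3@(2,4) p4@(3,3) -> at (3,0): 0 [-], cum=0
Step 3: p0@(4,1) p1@(4,4) p2@(4,3) p3@(3,4) p4@(4,3) -> at (3,0): 0 [-], cum=0
Step 4: p0@ESC p1@(4,3) p2@(4,2) p3@(4,4) p4@(4,2) -> at (3,0): 0 [-], cum=0
Step 5: p0@ESC p1@(4,2) p2@(4,1) p3@(4,3) p4@(4,1) -> at (3,0): 0 [-], cum=0
Step 6: p0@ESC p1@(4,1) p2@ESC p3@(4,2) p4@ESC -> at (3,0): 0 [-], cum=0
Step 7: p0@ESC p1@ESC p2@ESC p3@(4,1) p4@ESC -> at (3,0): 0 [-], cum=0
Step 8: p0@ESC p1@ESC p2@ESC p3@ESC p4@ESC -> at (3,0): 0 [-], cum=0
Total visits = 0

Answer: 0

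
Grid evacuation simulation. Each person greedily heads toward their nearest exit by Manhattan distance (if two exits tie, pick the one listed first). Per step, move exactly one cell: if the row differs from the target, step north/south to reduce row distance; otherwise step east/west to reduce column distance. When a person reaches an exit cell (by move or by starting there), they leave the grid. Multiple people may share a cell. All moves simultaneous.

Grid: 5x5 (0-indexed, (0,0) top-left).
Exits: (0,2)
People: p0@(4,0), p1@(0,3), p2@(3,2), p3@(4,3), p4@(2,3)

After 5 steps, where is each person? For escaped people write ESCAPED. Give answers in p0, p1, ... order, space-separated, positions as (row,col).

Step 1: p0:(4,0)->(3,0) | p1:(0,3)->(0,2)->EXIT | p2:(3,2)->(2,2) | p3:(4,3)->(3,3) | p4:(2,3)->(1,3)
Step 2: p0:(3,0)->(2,0) | p1:escaped | p2:(2,2)->(1,2) | p3:(3,3)->(2,3) | p4:(1,3)->(0,3)
Step 3: p0:(2,0)->(1,0) | p1:escaped | p2:(1,2)->(0,2)->EXIT | p3:(2,3)->(1,3) | p4:(0,3)->(0,2)->EXIT
Step 4: p0:(1,0)->(0,0) | p1:escaped | p2:escaped | p3:(1,3)->(0,3) | p4:escaped
Step 5: p0:(0,0)->(0,1) | p1:escaped | p2:escaped | p3:(0,3)->(0,2)->EXIT | p4:escaped

(0,1) ESCAPED ESCAPED ESCAPED ESCAPED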